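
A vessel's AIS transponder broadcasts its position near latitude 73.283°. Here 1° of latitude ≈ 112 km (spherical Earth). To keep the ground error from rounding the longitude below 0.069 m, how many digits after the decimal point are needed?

6 decimal places

At 73.283° one degree of longitude covers 112000 × cos 73.283° ≈ 112000 × 0.2876 ≈ 32216.2 m.
Rounding to N decimal places gives at most 0.5 × 10⁻ᴺ degrees of error, i.e. 0.5 × 10⁻ᴺ × 32216.2 m.
Setting 16108.1 × 10⁻ᴺ ≤ 0.069 gives 10ᴺ ≥ 2.335e+05, i.e. N ≥ 5.37.
N = 5 would give 0.161 m (too coarse); N = 6 gives 0.0161 m ≤ 0.069 m.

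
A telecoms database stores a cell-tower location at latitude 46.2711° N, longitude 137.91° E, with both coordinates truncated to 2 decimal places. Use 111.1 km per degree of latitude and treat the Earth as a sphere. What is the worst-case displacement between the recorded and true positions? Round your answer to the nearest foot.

Truncating at 2 decimal places can drop up to a full unit in the last place, so each coordinate may be off by as much as 0.01°.
N–S: 0.01° × 111100 m/° = 1111 m.
Longitude error → 0.01 × 111100 × cos 46.2711° = 0.01 × 111100 × 0.6912 ≈ 767.975 m.
The two errors are perpendicular, so the maximum displacement is √(1111² + 767.975²) ≈ 1350.6 m.
Converting: 1350.6 m × 3.2808 ft/m ≈ 4431.1 ft.

4431 feet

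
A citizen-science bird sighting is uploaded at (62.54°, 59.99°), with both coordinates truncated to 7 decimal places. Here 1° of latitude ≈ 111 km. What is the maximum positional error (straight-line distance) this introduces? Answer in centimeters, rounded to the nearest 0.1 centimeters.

1.2 centimeters

Truncating at 7 decimal places can drop up to a full unit in the last place, so each coordinate may be off by as much as 1e-07°.
North–south component: 1e-07° × 111000 = 0.0111 m.
East–west component at 62.54°: 1e-07° × 111000 × cos 62.54° ≈ 1e-07 × 51185.3 ≈ 0.00511853 m.
The two errors are perpendicular, so the maximum displacement is √(0.0111² + 0.00511853²) ≈ 0.0122233 m.
That is 0.0122233 m = 1.2223 cm.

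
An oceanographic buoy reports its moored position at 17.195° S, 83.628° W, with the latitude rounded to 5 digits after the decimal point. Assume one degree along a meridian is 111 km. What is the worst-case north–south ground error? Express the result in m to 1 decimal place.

0.6 m

Rounding to 5 decimal places leaves the latitude within ±5e-06° of the true value.
North–south distance: 5e-06° × 111000 m/° = 0.555 m.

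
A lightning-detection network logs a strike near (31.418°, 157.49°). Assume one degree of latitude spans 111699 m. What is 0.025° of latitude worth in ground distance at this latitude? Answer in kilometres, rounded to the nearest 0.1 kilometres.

Along a meridian 0.025° is 0.025 × 111699 = 2792.48 m.
That is 2792.48 m = 2.7925 km.

2.8 kilometres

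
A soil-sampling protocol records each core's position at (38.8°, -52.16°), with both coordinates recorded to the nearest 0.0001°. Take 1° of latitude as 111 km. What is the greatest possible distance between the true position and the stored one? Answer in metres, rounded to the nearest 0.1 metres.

Rounding to 4 decimal places leaves each coordinate within ±5e-05° of the true value.
N–S: 5e-05° × 111000 m/° = 5.55 m.
East–west component at 38.8°: 5e-05° × 111000 × cos 38.8° ≈ 5e-05 × 86506.5 ≈ 4.32533 m.
The two errors are perpendicular, so the maximum displacement is √(5.55² + 4.32533²) ≈ 7.0364 m.

7.0 metres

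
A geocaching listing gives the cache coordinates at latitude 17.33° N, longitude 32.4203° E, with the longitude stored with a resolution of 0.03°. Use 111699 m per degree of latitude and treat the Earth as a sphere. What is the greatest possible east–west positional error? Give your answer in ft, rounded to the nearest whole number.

With a 0.03° grid the true value lies within half a step, ±0.03°/2 = ±0.015°, of the stored one.
At latitude 17.33° a degree of longitude spans 111699 m × cos 17.33° = 111699 × 0.9546 ≈ 106628 m.
Maximum E–W displacement: 0.015 × 106628 = 1599.43 m.
Converting: 1599.43 m × 3.2808 ft/m ≈ 5247.5 ft.

5247 ft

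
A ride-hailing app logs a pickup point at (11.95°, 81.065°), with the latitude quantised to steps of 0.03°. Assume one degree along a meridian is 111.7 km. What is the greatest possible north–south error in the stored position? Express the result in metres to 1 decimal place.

With a 0.03° grid the true value lies within half a step, ±0.03°/2 = ±0.015°, of the stored one.
So the N–S error is at most 0.015 × 111700 = 1675.5 m.

1675.5 metres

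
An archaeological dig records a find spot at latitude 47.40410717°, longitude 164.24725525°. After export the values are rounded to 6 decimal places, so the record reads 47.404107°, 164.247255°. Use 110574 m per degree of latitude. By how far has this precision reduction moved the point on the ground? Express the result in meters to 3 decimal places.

The latitude changed by +0.00000017° and the longitude by +0.00000025°.
N–S: 0.00000017° × 110574 m/° = 0.0187976 m.
E–W at 47.4041°: 0.00000025° × 110574 × cos 47.4041° = 0.00000025 × 110574 × 0.6768 ≈ 0.0187098 m.
Combined displacement = (0.0187976² + 0.0187098²)^½ ≈ 0.0265218 m.

0.027 meters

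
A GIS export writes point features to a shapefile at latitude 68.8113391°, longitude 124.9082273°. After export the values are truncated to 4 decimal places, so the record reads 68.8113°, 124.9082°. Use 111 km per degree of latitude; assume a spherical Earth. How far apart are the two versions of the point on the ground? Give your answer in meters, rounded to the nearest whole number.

4 meters

The latitude changed by +0.0000391° and the longitude by +0.0000273°.
N–S: 0.0000391° × 111000 m/° = 4.3401 m.
E–W at 68.8113°: 0.0000273° × 111000 × cos 68.8113° = 0.0000273 × 111000 × 0.3614 ≈ 1.09527 m.
Hypotenuse of the two orthogonal shifts: √(4.3401² + 1.09527²) = 4.47617 m.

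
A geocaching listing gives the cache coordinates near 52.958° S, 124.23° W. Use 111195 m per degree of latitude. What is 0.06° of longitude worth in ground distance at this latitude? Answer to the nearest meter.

0.06° of longitude at 52.958° is 0.06 × 111195 × cos 52.958° ≈ 0.06 × 66983.9 = 4019.03 m.

4019 meters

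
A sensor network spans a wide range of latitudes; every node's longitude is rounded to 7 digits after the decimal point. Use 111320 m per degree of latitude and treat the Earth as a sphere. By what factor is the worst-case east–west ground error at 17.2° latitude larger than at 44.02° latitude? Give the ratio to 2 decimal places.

Rounding to 7 decimal places leaves the longitude within ±5e-08° of the true value.
At 17.2°: 5e-08° × 111320 × cos 17.2° = 5e-08 × 111320 × 0.9553 ≈ 0.0053171 m.
At 44.02°: 5e-08° × 111320 × cos 44.02° = 5e-08 × 111320 × 0.7191 ≈ 0.0040025 m.
Ratio: 0.0053171 / 0.0040025 = cos 17.2° / cos 44.02° ≈ 1.3284.

1.33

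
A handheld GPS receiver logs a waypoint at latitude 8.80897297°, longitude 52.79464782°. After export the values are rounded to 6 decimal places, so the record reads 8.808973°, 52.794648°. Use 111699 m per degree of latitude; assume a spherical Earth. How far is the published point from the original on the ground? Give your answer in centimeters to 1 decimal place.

The latitude changed by -0.00000003° and the longitude by -0.00000018°.
North–south shift: -0.00000003 × 111699 = -0.00335097 m.
East–west at this latitude: -0.00000018° × 111699 × cos 8.80897° ≈ -0.00000018 × 110381 = -0.0198687 m.
Distance: √(0.00335097² + 0.0198687²) ≈ 0.0201493 m.
That is 0.0201493 m = 2.0149 cm.

2.0 centimeters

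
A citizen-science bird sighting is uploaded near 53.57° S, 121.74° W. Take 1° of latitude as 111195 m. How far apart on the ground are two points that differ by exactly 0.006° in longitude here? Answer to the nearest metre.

396 metres

0.006° of longitude at 53.57° is 0.006 × 111195 × cos 53.57° ≈ 0.006 × 66032.1 = 396.192 m.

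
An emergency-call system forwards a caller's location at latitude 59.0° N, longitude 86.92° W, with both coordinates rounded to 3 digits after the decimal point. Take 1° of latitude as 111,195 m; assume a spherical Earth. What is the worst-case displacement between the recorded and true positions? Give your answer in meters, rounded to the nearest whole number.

63 meters

Rounding to 3 decimal places leaves each coordinate within ±0.0005° of the true value.
North–south component: 0.0005° × 111195 = 55.5975 m.
Longitude error → 0.0005 × 111195 × cos 59° = 0.0005 × 111195 × 0.5150 ≈ 28.6348 m.
Worst case both components are at the extreme and orthogonal: √(55.5975² + 28.6348²) ≈ 62.5383 m.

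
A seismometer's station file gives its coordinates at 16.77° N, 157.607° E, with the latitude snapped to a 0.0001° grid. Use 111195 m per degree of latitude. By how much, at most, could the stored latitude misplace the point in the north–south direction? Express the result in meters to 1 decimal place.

5.6 meters

With a 0.0001° grid the true value lies within half a step, ±0.0001°/2 = ±5e-05°, of the stored one.
So the N–S error is at most 5e-05 × 111195 = 5.55975 m.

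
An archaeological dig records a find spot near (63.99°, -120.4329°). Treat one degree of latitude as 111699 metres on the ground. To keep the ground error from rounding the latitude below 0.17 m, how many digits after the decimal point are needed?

6 decimal places

One degree of latitude covers 111699 m.
Rounding to N decimal places gives at most 0.5 × 10⁻ᴺ degrees of error, i.e. 0.5 × 10⁻ᴺ × 111699 m.
Setting 55849.5 × 10⁻ᴺ ≤ 0.17 gives 10ᴺ ≥ 3.285e+05, i.e. N ≥ 5.52.
So 6 decimal places suffice (0.0558 m); 5 would allow up to 0.558 m.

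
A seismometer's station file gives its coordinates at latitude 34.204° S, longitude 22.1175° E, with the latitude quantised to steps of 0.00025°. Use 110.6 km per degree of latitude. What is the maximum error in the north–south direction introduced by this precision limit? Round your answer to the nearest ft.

With a 0.00025° grid the true value lies within half a step, ±0.00025°/2 = ±0.000125°, of the stored one.
North–south distance: 0.000125° × 110600 m/° = 13.825 m.
In feet: 13.825 m ÷ 0.3048 ≈ 45.358 ft.

45 ft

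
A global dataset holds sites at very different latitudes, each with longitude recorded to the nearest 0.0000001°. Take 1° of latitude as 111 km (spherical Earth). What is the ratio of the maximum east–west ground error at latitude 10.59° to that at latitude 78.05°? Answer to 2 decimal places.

Rounding to 7 decimal places leaves the longitude within ±5e-08° of the true value.
Error at 10.59° = 5e-08° × 111000 × cos 10.59° ≈ 0.00555 × 0.9830 = 0.0054555 m.
Error at 78.05° = 5e-08° × 111000 × cos 78.05° ≈ 0.00555 × 0.2071 = 0.0011492 m.
The ratio reduces to cos 10.59° / cos 78.05° = 0.9830/0.2071 ≈ 4.7473.

4.75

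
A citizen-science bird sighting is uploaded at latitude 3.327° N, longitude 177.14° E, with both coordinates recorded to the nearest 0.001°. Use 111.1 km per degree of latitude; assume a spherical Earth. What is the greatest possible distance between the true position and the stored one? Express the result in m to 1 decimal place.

Rounding to 3 decimal places leaves each coordinate within ±0.0005° of the true value.
Latitude error → 0.0005 × 111100 = 55.55 m along the meridian.
Longitude error → 0.0005 × 111100 × cos 3.327° = 0.0005 × 111100 × 0.9983 ≈ 55.4564 m.
Combining orthogonally: (55.55² + 55.4564²)^½ ≈ 78.4934 m.

78.5 m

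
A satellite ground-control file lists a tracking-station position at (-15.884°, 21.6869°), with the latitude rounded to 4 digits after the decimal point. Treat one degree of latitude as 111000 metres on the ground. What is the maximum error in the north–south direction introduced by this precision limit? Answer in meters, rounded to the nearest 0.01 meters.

5.55 meters

Rounding to 4 decimal places leaves the latitude within ±5e-05° of the true value.
So the N–S error is at most 5e-05 × 111000 = 5.55 m.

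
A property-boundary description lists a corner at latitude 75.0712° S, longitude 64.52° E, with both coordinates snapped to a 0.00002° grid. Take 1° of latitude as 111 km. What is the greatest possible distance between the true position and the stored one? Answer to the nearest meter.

With a 0.00002° grid the true value lies within half a step, ±0.00002°/2 = ±1e-05°, of the stored one.
Latitude error → 1e-05 × 111000 = 1.11 m along the meridian.
East–west component at 75.0712°: 1e-05° × 111000 × cos 75.0712° ≈ 1e-05 × 28595.7 ≈ 0.285957 m.
Combining orthogonally: (1.11² + 0.285957²)^½ ≈ 1.14624 m.

1 meters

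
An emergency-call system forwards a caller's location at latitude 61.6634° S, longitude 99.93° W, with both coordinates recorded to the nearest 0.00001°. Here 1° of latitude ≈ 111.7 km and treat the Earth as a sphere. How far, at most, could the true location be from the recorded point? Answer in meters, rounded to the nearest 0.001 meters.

Rounding to 5 decimal places leaves each coordinate within ±5e-06° of the true value.
Latitude error → 5e-06 × 111700 = 0.5585 m along the meridian.
E–W at 61.6634°: 5e-06° × 111700 × cos 61.6634° = 5e-06 × 111700 × 0.4747 ≈ 0.265092 m.
Combining orthogonally: (0.5585² + 0.265092²)^½ ≈ 0.61822 m.

0.618 meters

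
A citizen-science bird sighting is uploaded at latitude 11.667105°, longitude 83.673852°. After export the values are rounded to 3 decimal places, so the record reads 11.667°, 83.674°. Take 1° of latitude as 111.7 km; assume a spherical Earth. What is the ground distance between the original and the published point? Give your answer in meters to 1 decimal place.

Δlat = 11.667105 − 11.667 = +0.000105°; Δlon = 83.673852 − 83.674 = -0.000148°.
North–south shift: 0.000105 × 111700 = 11.7285 m.
East–west at this latitude: -0.000148° × 111700 × cos 11.667° ≈ -0.000148 × 109392 = -16.19 m.
Distance: √(11.7285² + 16.19²) ≈ 19.9919 m.

20.0 meters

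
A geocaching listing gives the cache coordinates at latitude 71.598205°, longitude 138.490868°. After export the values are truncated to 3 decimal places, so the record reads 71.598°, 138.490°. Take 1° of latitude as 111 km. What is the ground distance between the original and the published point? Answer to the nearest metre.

Δlat = 71.598205 − 71.598 = +0.000205°; Δlon = 138.490868 − 138.490 = +0.000868°.
North–south shift: 0.000205 × 111000 = 22.755 m.
E–W at 71.598°: 0.000868° × 111000 × cos 71.598° = 0.000868 × 111000 × 0.3157 ≈ 30.4153 m.
Distance: √(22.755² + 30.4153²) ≈ 37.9853 m.

38 metres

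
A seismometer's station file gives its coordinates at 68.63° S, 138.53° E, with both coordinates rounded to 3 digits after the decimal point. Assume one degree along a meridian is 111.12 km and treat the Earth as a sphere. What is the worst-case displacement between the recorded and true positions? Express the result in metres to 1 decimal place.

59.1 metres

Rounding to 3 decimal places leaves each coordinate within ±0.0005° of the true value.
Latitude error → 0.0005 × 111120 = 55.56 m along the meridian.
E–W at 68.63°: 0.0005° × 111120 × cos 68.63° = 0.0005 × 111120 × 0.3644 ≈ 20.2455 m.
Worst case both components are at the extreme and orthogonal: √(55.56² + 20.2455²) ≈ 59.1337 m.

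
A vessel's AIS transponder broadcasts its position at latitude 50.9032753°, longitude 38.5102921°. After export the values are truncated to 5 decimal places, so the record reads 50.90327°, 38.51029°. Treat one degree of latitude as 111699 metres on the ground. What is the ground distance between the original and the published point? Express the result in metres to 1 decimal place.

0.6 metres

The latitude changed by +0.0000053° and the longitude by +0.0000021°.
N–S: 0.0000053° × 111699 m/° = 0.592005 m.
East–west at this latitude: 0.0000021° × 111699 × cos 50.9033° ≈ 0.0000021 × 70440.9 = 0.147926 m.
Hypotenuse of the two orthogonal shifts: √(0.592005² + 0.147926²) = 0.610206 m.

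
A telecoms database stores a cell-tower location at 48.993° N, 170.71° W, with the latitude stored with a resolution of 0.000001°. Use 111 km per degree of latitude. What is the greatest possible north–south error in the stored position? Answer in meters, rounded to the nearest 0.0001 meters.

0.0555 meters

With a 0.000001° grid the true value lies within half a step, ±0.000001°/2 = ±5e-07°, of the stored one.
North–south distance: 5e-07° × 111000 m/° = 0.0555 m.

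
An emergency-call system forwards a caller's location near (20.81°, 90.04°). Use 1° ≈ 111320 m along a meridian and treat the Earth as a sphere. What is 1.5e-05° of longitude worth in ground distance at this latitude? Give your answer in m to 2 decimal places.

1.56 m

One degree of longitude here spans 111320 × cos 20.81° = 111320 × 0.9348 ≈ 104058 m; 1.5e-05° of that is 1.56087 m.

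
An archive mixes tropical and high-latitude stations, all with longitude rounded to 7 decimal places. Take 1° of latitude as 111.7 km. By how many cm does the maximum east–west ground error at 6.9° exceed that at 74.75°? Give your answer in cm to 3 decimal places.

Rounding to 7 decimal places leaves the longitude within ±5e-08° of the true value.
At 6.9°: 5e-08° × 111700 × cos 6.9° = 5e-08 × 111700 × 0.9928 ≈ 0.0055445 m.
Error at 74.75° = 5e-08° × 111700 × cos 74.75° ≈ 0.005585 × 0.2630 = 0.001469 m.
So the lower-latitude error exceeds the higher by 0.0055445 − 0.001469 = 0.0040755 m.
That is 0.00407552 m = 0.40755 cm.

0.408 cm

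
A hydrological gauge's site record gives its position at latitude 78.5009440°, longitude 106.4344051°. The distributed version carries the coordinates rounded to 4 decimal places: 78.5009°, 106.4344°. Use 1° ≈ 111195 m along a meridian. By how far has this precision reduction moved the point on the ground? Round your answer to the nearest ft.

Δlat = 78.5009440 − 78.5009 = +0.0000440°; Δlon = 106.4344051 − 106.4344 = +0.0000051°.
N–S: 0.0000440° × 111195 m/° = 4.89258 m.
East–west at this latitude: 0.0000051° × 111195 × cos 78.5009° ≈ 0.0000051 × 22167 = 0.113052 m.
Hypotenuse of the two orthogonal shifts: √(4.89258² + 0.113052²) = 4.89389 m.
Converting: 4.89389 m × 3.2808 ft/m ≈ 16.056 ft.

16 ft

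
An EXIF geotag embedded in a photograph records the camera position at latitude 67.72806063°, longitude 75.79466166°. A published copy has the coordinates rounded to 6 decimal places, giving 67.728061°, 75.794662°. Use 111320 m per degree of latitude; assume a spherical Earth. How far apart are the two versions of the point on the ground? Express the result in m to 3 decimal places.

Δlat = 67.72806063 − 67.728061 = -0.00000037°; Δlon = 75.79466166 − 75.794662 = -0.00000034°.
N–S: -0.00000037° × 111320 m/° = -0.0411884 m.
E–W at 67.7281°: -0.00000034° × 111320 × cos 67.7281° = -0.00000034 × 111320 × 0.3790 ≈ -0.0143448 m.
Hypotenuse of the two orthogonal shifts: √(0.0411884² + 0.0143448²) = 0.0436149 m.

0.044 m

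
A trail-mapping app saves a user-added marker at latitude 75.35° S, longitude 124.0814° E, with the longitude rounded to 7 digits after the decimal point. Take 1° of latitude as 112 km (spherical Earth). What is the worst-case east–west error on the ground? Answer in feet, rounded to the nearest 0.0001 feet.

0.0046 feet

Rounding to 7 decimal places leaves the longitude within ±5e-08° of the true value.
At latitude 75.35° a degree of longitude spans 112000 m × cos 75.35° = 112000 × 0.2529 ≈ 28326.3 m.
East–west error: 5e-08° × 28326.3 m/° ≈ 0.00141632 m.
In feet: 0.00141632 m ÷ 0.3048 ≈ 0.0046467 ft.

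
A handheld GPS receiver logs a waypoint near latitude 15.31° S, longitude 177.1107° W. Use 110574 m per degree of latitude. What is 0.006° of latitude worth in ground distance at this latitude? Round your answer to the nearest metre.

Along a meridian 0.006° is 0.006 × 110574 = 663.444 m.

663 metres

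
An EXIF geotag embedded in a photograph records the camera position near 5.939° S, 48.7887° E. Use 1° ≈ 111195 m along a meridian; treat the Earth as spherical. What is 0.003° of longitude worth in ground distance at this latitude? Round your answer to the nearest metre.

332 metres

At 5.939° a degree of longitude is 111195 × cos 5.939° ≈ 110598 m, so 0.003° corresponds to 331.795 m.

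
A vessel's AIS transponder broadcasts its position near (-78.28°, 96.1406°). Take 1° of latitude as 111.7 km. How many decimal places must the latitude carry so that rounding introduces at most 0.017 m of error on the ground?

One degree of latitude covers 111700 m.
Rounding to N decimal places gives at most 0.5 × 10⁻ᴺ degrees of error, i.e. 0.5 × 10⁻ᴺ × 111700 m.
Setting 55850 × 10⁻ᴺ ≤ 0.017 gives 10ᴺ ≥ 3.285e+06, i.e. N ≥ 6.52.
So 7 decimal places suffice (0.00558 m); 6 would allow up to 0.0558 m.

7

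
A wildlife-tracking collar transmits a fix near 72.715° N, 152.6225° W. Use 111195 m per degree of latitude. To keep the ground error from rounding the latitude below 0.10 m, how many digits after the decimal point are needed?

6

One degree of latitude covers 111195 m.
With N decimal places the half-ulp bound is 0.5·10⁻ᴺ°, or 0.5·10⁻ᴺ × 111195 m on the ground.
Need 0.5 × 111195 × 10⁻ᴺ ≤ 0.10 → 10⁻ᴺ ≤ 1.799e-06, so N ≥ 5.75.
At 5 places the error can reach 0.556 m, but 6 places keeps it to 0.0556 m.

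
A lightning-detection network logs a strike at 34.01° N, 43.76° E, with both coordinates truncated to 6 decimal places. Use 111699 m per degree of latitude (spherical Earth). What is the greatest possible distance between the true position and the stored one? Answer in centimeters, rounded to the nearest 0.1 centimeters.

14.5 centimeters

Truncating at 6 decimal places can drop up to a full unit in the last place, so each coordinate may be off by as much as 1e-06°.
North–south component: 1e-06° × 111699 = 0.111699 m.
East–west component at 34.01°: 1e-06° × 111699 × cos 34.01° ≈ 1e-06 × 92591.8 ≈ 0.0925918 m.
Combining orthogonally: (0.111699² + 0.0925918²)^½ ≈ 0.145086 m.
That is 0.145086 m = 14.509 cm.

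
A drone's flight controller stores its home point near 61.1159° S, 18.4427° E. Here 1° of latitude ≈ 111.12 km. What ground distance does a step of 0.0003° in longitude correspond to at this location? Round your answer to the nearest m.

16 m

One degree of longitude here spans 111120 × cos 61.1159° = 111120 × 0.4830 ≈ 53675.3 m; 0.0003° of that is 16.1026 m.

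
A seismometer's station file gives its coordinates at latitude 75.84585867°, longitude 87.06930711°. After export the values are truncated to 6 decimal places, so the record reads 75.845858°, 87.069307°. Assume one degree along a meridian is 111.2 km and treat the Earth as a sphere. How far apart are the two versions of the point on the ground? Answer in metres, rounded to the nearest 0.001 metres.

The latitude changed by +0.00000067° and the longitude by +0.00000011°.
North–south shift: 0.00000067 × 111200 = 0.074504 m.
East–west at this latitude: 0.00000011° × 111200 × cos 75.8459° ≈ 0.00000011 × 27191.9 = 0.00299111 m.
Combined displacement = (0.074504² + 0.00299111²)^½ ≈ 0.074564 m.

0.075 metres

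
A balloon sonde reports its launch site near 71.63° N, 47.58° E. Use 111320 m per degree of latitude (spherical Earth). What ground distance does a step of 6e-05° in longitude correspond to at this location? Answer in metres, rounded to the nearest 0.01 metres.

6e-05° of longitude at 71.63° is 6e-05 × 111320 × cos 71.63° ≈ 6e-05 × 35082.7 = 2.10496 m.

2.10 metres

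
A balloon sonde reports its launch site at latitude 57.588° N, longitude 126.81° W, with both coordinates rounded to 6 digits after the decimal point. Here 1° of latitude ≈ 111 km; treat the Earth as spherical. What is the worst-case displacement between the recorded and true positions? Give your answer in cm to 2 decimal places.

Rounding to 6 decimal places leaves each coordinate within ±5e-07° of the true value.
North–south component: 5e-07° × 111000 = 0.0555 m.
Longitude error → 5e-07 × 111000 × cos 57.588° = 5e-07 × 111000 × 0.5360 ≈ 0.0297482 m.
Combining orthogonally: (0.0555² + 0.0297482²)^½ ≈ 0.0629699 m.
That is 0.0629699 m = 6.297 cm.

6.30 cm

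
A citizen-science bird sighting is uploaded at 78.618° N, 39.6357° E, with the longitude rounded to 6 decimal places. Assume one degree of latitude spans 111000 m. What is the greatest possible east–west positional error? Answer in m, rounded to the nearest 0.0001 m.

0.0110 m

Rounding to 6 decimal places leaves the longitude within ±5e-07° of the true value.
At latitude 78.618° a degree of longitude spans 111000 m × cos 78.618° = 111000 × 0.1973 ≈ 21905.8 m.
So at most 5e-07° × 21905.8 ≈ 0.0109529 m east–west.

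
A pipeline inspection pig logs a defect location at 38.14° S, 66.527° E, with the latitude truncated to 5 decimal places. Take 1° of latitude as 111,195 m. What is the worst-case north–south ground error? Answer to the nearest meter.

Truncating at 5 decimal places can drop up to a full unit in the last place, so the latitude may be off by as much as 1e-05°.
Along the meridian that is 1e-05° × 111195 m/° = 1.11195 m.

1 meters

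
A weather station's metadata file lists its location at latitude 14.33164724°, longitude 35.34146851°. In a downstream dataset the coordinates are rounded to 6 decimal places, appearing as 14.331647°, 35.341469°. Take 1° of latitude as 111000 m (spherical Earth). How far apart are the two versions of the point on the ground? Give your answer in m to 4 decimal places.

Δlat = 14.33164724 − 14.331647 = +0.00000024°; Δlon = 35.34146851 − 35.341469 = -0.00000049°.
N–S: 0.00000024° × 111000 m/° = 0.02664 m.
East–west at this latitude: -0.00000049° × 111000 × cos 14.3316° ≈ -0.00000049 × 107546 = -0.0526973 m.
Combined displacement = (0.02664² + 0.0526973²)^½ ≈ 0.0590483 m.

0.0590 m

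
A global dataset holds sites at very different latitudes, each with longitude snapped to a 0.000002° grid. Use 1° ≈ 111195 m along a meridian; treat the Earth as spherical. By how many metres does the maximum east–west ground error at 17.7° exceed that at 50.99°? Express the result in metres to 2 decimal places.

With a 0.000002° grid the true value lies within half a step, ±0.000002°/2 = ±1e-06°, of the stored one.
Error at 17.7° = 1e-06° × 111195 × cos 17.7° ≈ 0.11119 × 0.9527 = 0.10593 m.
Error at 50.99° = 1e-06° × 111195 × cos 50.99° ≈ 0.11119 × 0.6295 = 0.069992 m.
So the lower-latitude error exceeds the higher by 0.10593 − 0.069992 = 0.035939 m.

0.04 metres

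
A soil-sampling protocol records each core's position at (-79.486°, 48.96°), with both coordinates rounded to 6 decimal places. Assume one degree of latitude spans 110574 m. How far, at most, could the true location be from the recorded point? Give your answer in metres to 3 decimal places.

Rounding to 6 decimal places leaves each coordinate within ±5e-07° of the true value.
N–S: 5e-07° × 110574 m/° = 0.055287 m.
E–W at 79.486°: 5e-07° × 110574 × cos 79.486° = 5e-07 × 110574 × 0.1825 ≈ 0.0100885 m.
Worst case both components are at the extreme and orthogonal: √(0.055287² + 0.0100885²) ≈ 0.0561999 m.

0.056 metres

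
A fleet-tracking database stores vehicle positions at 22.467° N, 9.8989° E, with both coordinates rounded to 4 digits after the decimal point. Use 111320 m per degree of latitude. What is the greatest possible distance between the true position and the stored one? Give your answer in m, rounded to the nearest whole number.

Rounding to 4 decimal places leaves each coordinate within ±5e-05° of the true value.
Latitude error → 5e-05 × 111320 = 5.566 m along the meridian.
Longitude error → 5e-05 × 111320 × cos 22.467° = 5e-05 × 111320 × 0.9241 ≈ 5.14354 m.
Worst case both components are at the extreme and orthogonal: √(5.566² + 5.14354²) ≈ 7.57868 m.

8 m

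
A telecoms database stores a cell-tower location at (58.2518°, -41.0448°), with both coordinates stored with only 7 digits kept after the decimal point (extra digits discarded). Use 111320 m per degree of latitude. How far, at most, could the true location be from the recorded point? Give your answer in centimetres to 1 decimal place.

Truncating at 7 decimal places can drop up to a full unit in the last place, so each coordinate may be off by as much as 1e-07°.
North–south component: 1e-07° × 111320 = 0.011132 m.
Longitude error → 1e-07 × 111320 × cos 58.2518° = 1e-07 × 111320 × 0.5262 ≈ 0.00585752 m.
The two errors are perpendicular, so the maximum displacement is √(0.011132² + 0.00585752²) ≈ 0.012579 m.
That is 0.012579 m = 1.2579 cm.

1.3 centimetres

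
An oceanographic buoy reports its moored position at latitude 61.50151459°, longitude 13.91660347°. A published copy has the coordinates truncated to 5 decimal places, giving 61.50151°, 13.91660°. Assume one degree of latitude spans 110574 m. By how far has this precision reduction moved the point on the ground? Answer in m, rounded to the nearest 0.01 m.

Δlat = 61.50151459 − 61.50151 = +0.00000459°; Δlon = 13.91660347 − 13.91660 = +0.00000347°.
N–S: 0.00000459° × 110574 m/° = 0.507535 m.
E–W at 61.5015°: 0.00000347° × 110574 × cos 61.5015° = 0.00000347 × 110574 × 0.4771 ≈ 0.183073 m.
Hypotenuse of the two orthogonal shifts: √(0.507535² + 0.183073²) = 0.539543 m.

0.54 m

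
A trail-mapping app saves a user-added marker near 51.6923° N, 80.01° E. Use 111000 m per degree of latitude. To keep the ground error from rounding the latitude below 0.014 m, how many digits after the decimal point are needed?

One degree of latitude covers 111000 m.
With N decimal places the half-ulp bound is 0.5·10⁻ᴺ°, or 0.5·10⁻ᴺ × 111000 m on the ground.
Need 0.5 × 111000 × 10⁻ᴺ ≤ 0.014 → 10⁻ᴺ ≤ 2.523e-07, so N ≥ 6.60.
At 6 places the error can reach 0.0555 m, but 7 places keeps it to 0.00555 m.

7 decimal places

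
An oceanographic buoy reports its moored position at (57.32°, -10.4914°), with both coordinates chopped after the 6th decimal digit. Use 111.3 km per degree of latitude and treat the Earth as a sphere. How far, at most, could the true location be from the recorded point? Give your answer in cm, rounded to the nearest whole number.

13 cm

Truncating at 6 decimal places can drop up to a full unit in the last place, so each coordinate may be off by as much as 1e-06°.
Latitude error → 1e-06 × 111300 = 0.1113 m along the meridian.
East–west component at 57.32°: 1e-06° × 111300 × cos 57.32° ≈ 1e-06 × 60096.1 ≈ 0.0600961 m.
The two errors are perpendicular, so the maximum displacement is √(0.1113² + 0.0600961²) ≈ 0.126488 m.
That is 0.126488 m = 12.649 cm.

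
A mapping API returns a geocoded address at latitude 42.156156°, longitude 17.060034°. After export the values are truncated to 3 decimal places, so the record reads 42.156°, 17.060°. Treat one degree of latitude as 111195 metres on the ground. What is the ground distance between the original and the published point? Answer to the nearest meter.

18 meters

The latitude changed by +0.000156° and the longitude by +0.000034°.
N–S: 0.000156° × 111195 m/° = 17.3464 m.
East–west at this latitude: 0.000034° × 111195 × cos 42.156° ≈ 0.000034 × 82431.1 = 2.80266 m.
Hypotenuse of the two orthogonal shifts: √(17.3464² + 2.80266²) = 17.5714 m.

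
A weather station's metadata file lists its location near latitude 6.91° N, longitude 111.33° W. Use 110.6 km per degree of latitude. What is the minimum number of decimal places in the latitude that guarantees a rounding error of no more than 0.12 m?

One degree of latitude covers 110600 m.
Rounding to N decimal places gives at most 0.5 × 10⁻ᴺ degrees of error, i.e. 0.5 × 10⁻ᴺ × 110600 m.
Need 0.5 × 110600 × 10⁻ᴺ ≤ 0.12 → 10⁻ᴺ ≤ 2.170e-06, so N ≥ 5.66.
So 6 decimal places suffice (0.0553 m); 5 would allow up to 0.553 m.

6 decimal places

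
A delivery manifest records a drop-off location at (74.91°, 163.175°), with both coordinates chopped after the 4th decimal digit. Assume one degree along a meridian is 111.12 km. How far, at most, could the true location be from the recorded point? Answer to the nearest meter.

Truncating at 4 decimal places can drop up to a full unit in the last place, so each coordinate may be off by as much as 0.0001°.
N–S: 0.0001° × 111120 m/° = 11.112 m.
Longitude error → 0.0001 × 111120 × cos 74.91° = 0.0001 × 111120 × 0.2603 ≈ 2.89285 m.
Combining orthogonally: (11.112² + 2.89285²)^½ ≈ 11.4824 m.

11 meters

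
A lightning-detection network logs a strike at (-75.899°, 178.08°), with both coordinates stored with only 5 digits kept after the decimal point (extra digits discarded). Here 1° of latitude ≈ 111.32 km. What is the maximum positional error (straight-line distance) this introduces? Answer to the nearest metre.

Truncating at 5 decimal places can drop up to a full unit in the last place, so each coordinate may be off by as much as 1e-05°.
North–south component: 1e-05° × 111320 = 1.1132 m.
East–west component at 75.899°: 1e-05° × 111320 × cos 75.899° ≈ 1e-05 × 27121.1 ≈ 0.271211 m.
Worst case both components are at the extreme and orthogonal: √(1.1132² + 0.271211²) ≈ 1.14576 m.

1 metres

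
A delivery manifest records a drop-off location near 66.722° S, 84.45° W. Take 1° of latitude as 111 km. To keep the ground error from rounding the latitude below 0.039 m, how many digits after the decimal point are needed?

7 decimal places

One degree of latitude covers 111000 m.
With N decimal places the half-ulp bound is 0.5·10⁻ᴺ°, or 0.5·10⁻ᴺ × 111000 m on the ground.
Need 0.5 × 111000 × 10⁻ᴺ ≤ 0.039 → 10⁻ᴺ ≤ 7.027e-07, so N ≥ 6.15.
So 7 decimal places suffice (0.00555 m); 6 would allow up to 0.0555 m.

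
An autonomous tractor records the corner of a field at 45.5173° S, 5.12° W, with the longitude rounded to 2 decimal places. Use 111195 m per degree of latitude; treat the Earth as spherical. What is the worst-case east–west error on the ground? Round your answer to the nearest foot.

Rounding to 2 decimal places leaves the longitude within ±0.005° of the true value.
Parallels shrink by cos φ, so at 45.5173° a degree of longitude is 111195 × 0.7007 ≈ 77913.7 m.
Maximum E–W displacement: 0.005 × 77913.7 = 389.568 m.
Converting: 389.568 m × 3.2808 ft/m ≈ 1278.1 ft.

1278 feet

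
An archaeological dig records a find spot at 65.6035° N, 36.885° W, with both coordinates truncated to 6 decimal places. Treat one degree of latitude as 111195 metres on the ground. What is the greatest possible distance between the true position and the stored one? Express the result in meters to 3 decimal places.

0.120 meters

Truncating at 6 decimal places can drop up to a full unit in the last place, so each coordinate may be off by as much as 1e-06°.
N–S: 1e-06° × 111195 m/° = 0.111195 m.
East–west component at 65.6035°: 1e-06° × 111195 × cos 65.6035° ≈ 1e-06 × 45929 ≈ 0.045929 m.
The two errors are perpendicular, so the maximum displacement is √(0.111195² + 0.045929²) ≈ 0.120307 m.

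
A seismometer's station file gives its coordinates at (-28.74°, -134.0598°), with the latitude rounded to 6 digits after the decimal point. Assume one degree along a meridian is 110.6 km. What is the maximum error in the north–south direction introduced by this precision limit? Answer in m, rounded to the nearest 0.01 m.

Rounding to 6 decimal places leaves the latitude within ±5e-07° of the true value.
North–south distance: 5e-07° × 110600 m/° = 0.0553 m.

0.06 m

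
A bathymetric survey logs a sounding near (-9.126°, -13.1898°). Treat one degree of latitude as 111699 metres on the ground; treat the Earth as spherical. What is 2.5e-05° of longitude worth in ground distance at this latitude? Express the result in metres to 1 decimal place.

2.8 metres

At 9.126° a degree of longitude is 111699 × cos 9.126° ≈ 110285 m, so 2.5e-05° corresponds to 2.75713 m.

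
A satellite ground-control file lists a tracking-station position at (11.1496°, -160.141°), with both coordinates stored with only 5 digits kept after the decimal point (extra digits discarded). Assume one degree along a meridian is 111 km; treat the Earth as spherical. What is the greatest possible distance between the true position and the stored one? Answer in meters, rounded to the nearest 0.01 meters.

1.56 meters

Truncating at 5 decimal places can drop up to a full unit in the last place, so each coordinate may be off by as much as 1e-05°.
N–S: 1e-05° × 111000 m/° = 1.11 m.
East–west component at 11.1496°: 1e-05° × 111000 × cos 11.1496° ≈ 1e-05 × 108905 ≈ 1.08905 m.
Worst case both components are at the extreme and orthogonal: √(1.11² + 1.08905²) ≈ 1.55503 m.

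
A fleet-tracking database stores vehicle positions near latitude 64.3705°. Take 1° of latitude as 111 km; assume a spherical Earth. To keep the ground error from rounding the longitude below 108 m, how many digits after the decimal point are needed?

3 decimal places

At 64.3705° one degree of longitude covers 111000 × cos 64.3705° ≈ 111000 × 0.4326 ≈ 48013.1 m.
Rounding to N decimal places gives at most 0.5 × 10⁻ᴺ degrees of error, i.e. 0.5 × 10⁻ᴺ × 48013.1 m.
Setting 24006.5 × 10⁻ᴺ ≤ 108 gives 10ᴺ ≥ 222.3, i.e. N ≥ 2.35.
N = 2 would give 240 m (too coarse); N = 3 gives 24 m ≤ 108 m.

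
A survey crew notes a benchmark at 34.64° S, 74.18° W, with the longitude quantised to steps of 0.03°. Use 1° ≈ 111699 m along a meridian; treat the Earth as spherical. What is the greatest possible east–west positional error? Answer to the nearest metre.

With a 0.03° grid the true value lies within half a step, ±0.03°/2 = ±0.015°, of the stored one.
Parallels shrink by cos φ, so at 34.64° a degree of longitude is 111699 × 0.8227 ≈ 91899.2 m.
So at most 0.015° × 91899.2 ≈ 1378.49 m east–west.

1378 metres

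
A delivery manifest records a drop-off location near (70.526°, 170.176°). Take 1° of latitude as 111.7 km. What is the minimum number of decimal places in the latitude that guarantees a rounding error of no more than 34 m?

4

One degree of latitude covers 111700 m.
With N decimal places the half-ulp bound is 0.5·10⁻ᴺ°, or 0.5·10⁻ᴺ × 111700 m on the ground.
Need 0.5 × 111700 × 10⁻ᴺ ≤ 34 → 10⁻ᴺ ≤ 6.088e-04, so N ≥ 3.22.
So 4 decimal places suffice (5.58 m); 3 would allow up to 55.9 m.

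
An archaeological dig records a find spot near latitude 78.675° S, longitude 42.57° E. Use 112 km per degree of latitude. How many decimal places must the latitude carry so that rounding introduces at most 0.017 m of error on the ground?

One degree of latitude covers 112000 m.
Rounding to N decimal places gives at most 0.5 × 10⁻ᴺ degrees of error, i.e. 0.5 × 10⁻ᴺ × 112000 m.
Setting 56000 × 10⁻ᴺ ≤ 0.017 gives 10ᴺ ≥ 3.294e+06, i.e. N ≥ 6.52.
At 6 places the error can reach 0.056 m, but 7 places keeps it to 0.0056 m.

7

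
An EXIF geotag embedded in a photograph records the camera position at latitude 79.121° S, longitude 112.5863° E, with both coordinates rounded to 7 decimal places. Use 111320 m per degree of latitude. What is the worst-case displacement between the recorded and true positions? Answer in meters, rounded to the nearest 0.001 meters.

Rounding to 7 decimal places leaves each coordinate within ±5e-08° of the true value.
North–south component: 5e-08° × 111320 = 0.005566 m.
E–W at 79.121°: 5e-08° × 111320 × cos 79.121° = 5e-08 × 111320 × 0.1887 ≈ 0.0010505 m.
Combining orthogonally: (0.005566² + 0.0010505²)^½ ≈ 0.00566427 m.

0.006 meters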